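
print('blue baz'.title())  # Blue Baz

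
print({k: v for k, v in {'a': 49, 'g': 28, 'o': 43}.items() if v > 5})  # {'a': 49, 'g': 28, 'o': 43}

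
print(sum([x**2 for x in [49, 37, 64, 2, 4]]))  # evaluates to 7886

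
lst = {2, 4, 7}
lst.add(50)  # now {2, 4, 7, 50}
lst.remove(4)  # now {2, 7, 50}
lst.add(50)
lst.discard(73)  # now {2, 7, 50}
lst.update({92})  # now {2, 7, 50, 92}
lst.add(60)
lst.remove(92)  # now {2, 7, 50, 60}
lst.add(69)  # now {2, 7, 50, 60, 69}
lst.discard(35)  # {2, 7, 50, 60, 69}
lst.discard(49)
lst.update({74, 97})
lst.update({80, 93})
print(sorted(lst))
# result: [2, 7, 50, 60, 69, 74, 80, 93, 97]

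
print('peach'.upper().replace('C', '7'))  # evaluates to PEA7H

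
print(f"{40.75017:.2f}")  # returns 40.75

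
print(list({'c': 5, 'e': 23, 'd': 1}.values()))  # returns [5, 23, 1]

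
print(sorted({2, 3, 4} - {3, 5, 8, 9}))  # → [2, 4]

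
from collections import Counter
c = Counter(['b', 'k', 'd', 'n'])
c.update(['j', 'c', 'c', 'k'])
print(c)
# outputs Counter({'k': 2, 'c': 2, 'b': 1, 'd': 1, 'n': 1, 'j': 1})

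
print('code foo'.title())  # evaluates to Code Foo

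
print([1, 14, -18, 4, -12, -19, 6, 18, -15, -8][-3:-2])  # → [18]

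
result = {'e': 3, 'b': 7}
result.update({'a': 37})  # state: {'e': 3, 'b': 7, 'a': 37}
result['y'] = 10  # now {'e': 3, 'b': 7, 'a': 37, 'y': 10}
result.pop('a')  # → 37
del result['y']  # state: {'e': 3, 'b': 7}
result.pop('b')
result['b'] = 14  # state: {'e': 3, 'b': 14}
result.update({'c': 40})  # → {'e': 3, 'b': 14, 'c': 40}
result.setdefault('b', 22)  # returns 14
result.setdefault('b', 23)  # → 14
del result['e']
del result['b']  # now {'c': 40}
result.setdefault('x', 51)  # 51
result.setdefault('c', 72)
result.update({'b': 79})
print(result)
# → {'c': 40, 'x': 51, 'b': 79}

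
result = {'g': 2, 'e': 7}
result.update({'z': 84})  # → {'g': 2, 'e': 7, 'z': 84}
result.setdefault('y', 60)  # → 60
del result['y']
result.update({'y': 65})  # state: {'g': 2, 'e': 7, 'z': 84, 'y': 65}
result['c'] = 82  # {'g': 2, 'e': 7, 'z': 84, 'y': 65, 'c': 82}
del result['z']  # {'g': 2, 'e': 7, 'y': 65, 'c': 82}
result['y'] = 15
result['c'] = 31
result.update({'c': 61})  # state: {'g': 2, 'e': 7, 'y': 15, 'c': 61}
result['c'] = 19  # {'g': 2, 'e': 7, 'y': 15, 'c': 19}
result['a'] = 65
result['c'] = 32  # {'g': 2, 'e': 7, 'y': 15, 'c': 32, 'a': 65}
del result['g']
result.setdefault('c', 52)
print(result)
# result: {'e': 7, 'y': 15, 'c': 32, 'a': 65}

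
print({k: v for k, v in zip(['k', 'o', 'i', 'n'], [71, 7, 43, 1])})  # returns {'k': 71, 'o': 7, 'i': 43, 'n': 1}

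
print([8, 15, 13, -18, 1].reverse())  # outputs None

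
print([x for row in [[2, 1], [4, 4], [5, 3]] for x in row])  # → [2, 1, 4, 4, 5, 3]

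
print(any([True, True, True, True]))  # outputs True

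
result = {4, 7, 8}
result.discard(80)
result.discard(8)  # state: {4, 7}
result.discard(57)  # {4, 7}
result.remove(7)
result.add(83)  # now {4, 83}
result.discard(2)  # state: {4, 83}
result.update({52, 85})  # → {4, 52, 83, 85}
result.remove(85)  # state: {4, 52, 83}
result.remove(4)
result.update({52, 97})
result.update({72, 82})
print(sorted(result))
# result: [52, 72, 82, 83, 97]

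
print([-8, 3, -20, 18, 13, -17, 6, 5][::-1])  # [5, 6, -17, 13, 18, -20, 3, -8]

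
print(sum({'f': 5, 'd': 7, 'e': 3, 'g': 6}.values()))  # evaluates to 21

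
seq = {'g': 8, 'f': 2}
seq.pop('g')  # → 8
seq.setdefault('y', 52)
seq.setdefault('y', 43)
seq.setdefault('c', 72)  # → 72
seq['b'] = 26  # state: {'f': 2, 'y': 52, 'c': 72, 'b': 26}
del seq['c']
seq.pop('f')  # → 2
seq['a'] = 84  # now {'y': 52, 'b': 26, 'a': 84}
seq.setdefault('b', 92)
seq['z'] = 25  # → {'y': 52, 'b': 26, 'a': 84, 'z': 25}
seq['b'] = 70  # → {'y': 52, 'b': 70, 'a': 84, 'z': 25}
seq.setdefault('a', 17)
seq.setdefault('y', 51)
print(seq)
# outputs {'y': 52, 'b': 70, 'a': 84, 'z': 25}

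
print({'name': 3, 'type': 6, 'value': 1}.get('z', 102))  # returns 102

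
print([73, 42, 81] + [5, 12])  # [73, 42, 81, 5, 12]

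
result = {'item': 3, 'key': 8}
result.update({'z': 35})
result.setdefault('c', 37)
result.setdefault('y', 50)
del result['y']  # {'item': 3, 'key': 8, 'z': 35, 'c': 37}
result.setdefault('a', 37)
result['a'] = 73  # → {'item': 3, 'key': 8, 'z': 35, 'c': 37, 'a': 73}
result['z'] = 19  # {'item': 3, 'key': 8, 'z': 19, 'c': 37, 'a': 73}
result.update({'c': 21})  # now {'item': 3, 'key': 8, 'z': 19, 'c': 21, 'a': 73}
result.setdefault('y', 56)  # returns 56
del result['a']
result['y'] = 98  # {'item': 3, 'key': 8, 'z': 19, 'c': 21, 'y': 98}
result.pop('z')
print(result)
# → {'item': 3, 'key': 8, 'c': 21, 'y': 98}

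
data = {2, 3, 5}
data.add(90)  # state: {2, 3, 5, 90}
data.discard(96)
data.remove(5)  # {2, 3, 90}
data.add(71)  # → {2, 3, 71, 90}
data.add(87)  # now {2, 3, 71, 87, 90}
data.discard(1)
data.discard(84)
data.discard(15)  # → {2, 3, 71, 87, 90}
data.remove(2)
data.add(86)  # {3, 71, 86, 87, 90}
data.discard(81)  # {3, 71, 86, 87, 90}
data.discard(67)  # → {3, 71, 86, 87, 90}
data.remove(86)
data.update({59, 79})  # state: {3, 59, 71, 79, 87, 90}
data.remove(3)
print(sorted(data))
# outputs [59, 71, 79, 87, 90]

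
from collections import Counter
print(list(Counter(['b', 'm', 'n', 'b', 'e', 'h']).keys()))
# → ['b', 'm', 'n', 'e', 'h']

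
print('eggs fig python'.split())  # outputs ['eggs', 'fig', 'python']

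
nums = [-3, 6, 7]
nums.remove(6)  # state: [-3, 7]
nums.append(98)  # [-3, 7, 98]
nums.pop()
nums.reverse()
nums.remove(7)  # [-3]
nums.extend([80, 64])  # [-3, 80, 64]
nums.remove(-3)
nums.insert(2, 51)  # [80, 64, 51]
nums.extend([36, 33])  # [80, 64, 51, 36, 33]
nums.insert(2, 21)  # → [80, 64, 21, 51, 36, 33]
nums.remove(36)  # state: [80, 64, 21, 51, 33]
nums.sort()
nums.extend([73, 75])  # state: [21, 33, 51, 64, 80, 73, 75]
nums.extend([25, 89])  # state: [21, 33, 51, 64, 80, 73, 75, 25, 89]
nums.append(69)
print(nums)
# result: [21, 33, 51, 64, 80, 73, 75, 25, 89, 69]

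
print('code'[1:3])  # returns od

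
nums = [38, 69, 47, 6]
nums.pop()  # 6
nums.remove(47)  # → [38, 69]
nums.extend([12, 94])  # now [38, 69, 12, 94]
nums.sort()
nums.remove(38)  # [12, 69, 94]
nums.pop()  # 94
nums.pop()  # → 69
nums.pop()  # 12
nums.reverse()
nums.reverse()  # []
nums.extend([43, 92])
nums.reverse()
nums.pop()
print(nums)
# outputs [92]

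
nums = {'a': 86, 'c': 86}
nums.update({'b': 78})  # {'a': 86, 'c': 86, 'b': 78}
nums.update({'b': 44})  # {'a': 86, 'c': 86, 'b': 44}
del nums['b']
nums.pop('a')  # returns 86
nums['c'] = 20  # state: {'c': 20}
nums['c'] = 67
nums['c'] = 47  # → {'c': 47}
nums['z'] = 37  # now {'c': 47, 'z': 37}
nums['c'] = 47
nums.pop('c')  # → 47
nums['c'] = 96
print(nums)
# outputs {'z': 37, 'c': 96}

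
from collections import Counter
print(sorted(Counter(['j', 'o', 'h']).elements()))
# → ['h', 'j', 'o']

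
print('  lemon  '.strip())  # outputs lemon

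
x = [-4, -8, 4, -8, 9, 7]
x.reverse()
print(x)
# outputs [7, 9, -8, 4, -8, -4]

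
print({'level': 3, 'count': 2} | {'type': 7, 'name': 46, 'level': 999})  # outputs {'level': 999, 'count': 2, 'type': 7, 'name': 46}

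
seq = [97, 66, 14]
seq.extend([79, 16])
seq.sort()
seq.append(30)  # [14, 16, 66, 79, 97, 30]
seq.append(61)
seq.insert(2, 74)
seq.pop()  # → 61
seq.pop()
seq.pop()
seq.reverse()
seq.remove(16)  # [79, 66, 74, 14]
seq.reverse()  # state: [14, 74, 66, 79]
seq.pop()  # 79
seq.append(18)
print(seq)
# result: [14, 74, 66, 18]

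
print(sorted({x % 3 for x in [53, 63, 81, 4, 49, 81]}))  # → [0, 1, 2]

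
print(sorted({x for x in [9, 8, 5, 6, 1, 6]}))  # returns [1, 5, 6, 8, 9]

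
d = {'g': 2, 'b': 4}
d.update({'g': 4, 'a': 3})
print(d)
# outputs {'g': 4, 'b': 4, 'a': 3}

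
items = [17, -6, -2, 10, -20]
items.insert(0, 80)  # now [80, 17, -6, -2, 10, -20]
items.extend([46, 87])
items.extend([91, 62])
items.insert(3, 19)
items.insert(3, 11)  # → [80, 17, -6, 11, 19, -2, 10, -20, 46, 87, 91, 62]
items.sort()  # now [-20, -6, -2, 10, 11, 17, 19, 46, 62, 80, 87, 91]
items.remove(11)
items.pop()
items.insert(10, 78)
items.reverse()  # [78, 87, 80, 62, 46, 19, 17, 10, -2, -6, -20]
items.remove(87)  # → [78, 80, 62, 46, 19, 17, 10, -2, -6, -20]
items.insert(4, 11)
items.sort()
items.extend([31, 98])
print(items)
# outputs [-20, -6, -2, 10, 11, 17, 19, 46, 62, 78, 80, 31, 98]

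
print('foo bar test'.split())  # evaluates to ['foo', 'bar', 'test']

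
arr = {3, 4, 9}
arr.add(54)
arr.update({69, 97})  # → {3, 4, 9, 54, 69, 97}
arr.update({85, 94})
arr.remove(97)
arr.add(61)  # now {3, 4, 9, 54, 61, 69, 85, 94}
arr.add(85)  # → {3, 4, 9, 54, 61, 69, 85, 94}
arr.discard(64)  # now {3, 4, 9, 54, 61, 69, 85, 94}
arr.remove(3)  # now {4, 9, 54, 61, 69, 85, 94}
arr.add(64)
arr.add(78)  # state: {4, 9, 54, 61, 64, 69, 78, 85, 94}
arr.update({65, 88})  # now {4, 9, 54, 61, 64, 65, 69, 78, 85, 88, 94}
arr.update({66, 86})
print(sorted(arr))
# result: [4, 9, 54, 61, 64, 65, 66, 69, 78, 85, 86, 88, 94]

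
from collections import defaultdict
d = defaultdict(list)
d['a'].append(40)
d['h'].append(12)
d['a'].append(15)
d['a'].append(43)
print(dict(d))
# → {'a': [40, 15, 43], 'h': [12]}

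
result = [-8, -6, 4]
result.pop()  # 4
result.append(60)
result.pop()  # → 60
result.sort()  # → [-8, -6]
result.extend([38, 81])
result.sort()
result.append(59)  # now [-8, -6, 38, 81, 59]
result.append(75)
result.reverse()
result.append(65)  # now [75, 59, 81, 38, -6, -8, 65]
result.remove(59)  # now [75, 81, 38, -6, -8, 65]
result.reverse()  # [65, -8, -6, 38, 81, 75]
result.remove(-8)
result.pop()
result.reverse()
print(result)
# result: [81, 38, -6, 65]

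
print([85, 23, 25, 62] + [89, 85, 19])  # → [85, 23, 25, 62, 89, 85, 19]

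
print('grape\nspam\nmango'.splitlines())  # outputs ['grape', 'spam', 'mango']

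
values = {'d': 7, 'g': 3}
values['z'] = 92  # {'d': 7, 'g': 3, 'z': 92}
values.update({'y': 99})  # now {'d': 7, 'g': 3, 'z': 92, 'y': 99}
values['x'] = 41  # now {'d': 7, 'g': 3, 'z': 92, 'y': 99, 'x': 41}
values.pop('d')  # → 7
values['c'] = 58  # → {'g': 3, 'z': 92, 'y': 99, 'x': 41, 'c': 58}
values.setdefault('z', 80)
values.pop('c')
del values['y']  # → {'g': 3, 'z': 92, 'x': 41}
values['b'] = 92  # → {'g': 3, 'z': 92, 'x': 41, 'b': 92}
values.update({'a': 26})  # {'g': 3, 'z': 92, 'x': 41, 'b': 92, 'a': 26}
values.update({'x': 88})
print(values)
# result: {'g': 3, 'z': 92, 'x': 88, 'b': 92, 'a': 26}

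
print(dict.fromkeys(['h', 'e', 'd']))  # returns {'h': None, 'e': None, 'd': None}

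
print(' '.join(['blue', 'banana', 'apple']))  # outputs blue banana apple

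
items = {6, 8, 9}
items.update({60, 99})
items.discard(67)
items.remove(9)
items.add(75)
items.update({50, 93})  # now {6, 8, 50, 60, 75, 93, 99}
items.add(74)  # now {6, 8, 50, 60, 74, 75, 93, 99}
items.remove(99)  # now {6, 8, 50, 60, 74, 75, 93}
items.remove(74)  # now {6, 8, 50, 60, 75, 93}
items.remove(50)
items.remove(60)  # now {6, 8, 75, 93}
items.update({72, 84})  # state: {6, 8, 72, 75, 84, 93}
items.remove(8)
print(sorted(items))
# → [6, 72, 75, 84, 93]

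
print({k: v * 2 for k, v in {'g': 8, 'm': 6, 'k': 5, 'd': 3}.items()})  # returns {'g': 16, 'm': 12, 'k': 10, 'd': 6}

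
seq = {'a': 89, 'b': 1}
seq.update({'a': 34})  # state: {'a': 34, 'b': 1}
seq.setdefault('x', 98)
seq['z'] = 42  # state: {'a': 34, 'b': 1, 'x': 98, 'z': 42}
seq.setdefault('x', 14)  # 98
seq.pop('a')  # 34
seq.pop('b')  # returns 1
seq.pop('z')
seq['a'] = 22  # {'x': 98, 'a': 22}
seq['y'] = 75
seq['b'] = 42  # {'x': 98, 'a': 22, 'y': 75, 'b': 42}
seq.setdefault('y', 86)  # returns 75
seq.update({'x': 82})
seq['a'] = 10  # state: {'x': 82, 'a': 10, 'y': 75, 'b': 42}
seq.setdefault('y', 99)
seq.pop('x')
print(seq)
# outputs {'a': 10, 'y': 75, 'b': 42}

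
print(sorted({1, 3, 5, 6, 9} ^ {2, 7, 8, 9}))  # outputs [1, 2, 3, 5, 6, 7, 8]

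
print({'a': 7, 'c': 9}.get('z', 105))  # 105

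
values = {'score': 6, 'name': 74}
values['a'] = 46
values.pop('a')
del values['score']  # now {'name': 74}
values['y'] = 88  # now {'name': 74, 'y': 88}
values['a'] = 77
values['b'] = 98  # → {'name': 74, 'y': 88, 'a': 77, 'b': 98}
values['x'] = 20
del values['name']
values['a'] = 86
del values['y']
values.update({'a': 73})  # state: {'a': 73, 'b': 98, 'x': 20}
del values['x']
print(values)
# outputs {'a': 73, 'b': 98}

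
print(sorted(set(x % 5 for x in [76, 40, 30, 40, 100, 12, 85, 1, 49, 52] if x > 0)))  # [0, 1, 2, 4]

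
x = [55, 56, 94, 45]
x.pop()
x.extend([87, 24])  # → [55, 56, 94, 87, 24]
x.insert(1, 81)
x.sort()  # [24, 55, 56, 81, 87, 94]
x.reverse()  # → [94, 87, 81, 56, 55, 24]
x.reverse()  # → [24, 55, 56, 81, 87, 94]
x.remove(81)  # [24, 55, 56, 87, 94]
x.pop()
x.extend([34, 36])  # [24, 55, 56, 87, 34, 36]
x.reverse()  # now [36, 34, 87, 56, 55, 24]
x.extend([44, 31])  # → [36, 34, 87, 56, 55, 24, 44, 31]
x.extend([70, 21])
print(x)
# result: [36, 34, 87, 56, 55, 24, 44, 31, 70, 21]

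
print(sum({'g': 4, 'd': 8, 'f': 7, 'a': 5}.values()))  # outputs 24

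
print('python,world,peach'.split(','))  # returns ['python', 'world', 'peach']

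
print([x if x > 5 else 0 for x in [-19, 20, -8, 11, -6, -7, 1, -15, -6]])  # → [0, 20, 0, 11, 0, 0, 0, 0, 0]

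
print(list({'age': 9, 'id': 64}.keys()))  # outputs ['age', 'id']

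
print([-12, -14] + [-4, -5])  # [-12, -14, -4, -5]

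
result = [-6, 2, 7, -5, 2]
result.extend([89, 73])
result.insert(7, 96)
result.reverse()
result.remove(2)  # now [96, 73, 89, -5, 7, 2, -6]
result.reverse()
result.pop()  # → 96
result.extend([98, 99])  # [-6, 2, 7, -5, 89, 73, 98, 99]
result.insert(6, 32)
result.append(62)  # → [-6, 2, 7, -5, 89, 73, 32, 98, 99, 62]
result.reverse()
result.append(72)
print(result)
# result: [62, 99, 98, 32, 73, 89, -5, 7, 2, -6, 72]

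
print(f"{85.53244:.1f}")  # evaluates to 85.5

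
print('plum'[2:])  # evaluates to um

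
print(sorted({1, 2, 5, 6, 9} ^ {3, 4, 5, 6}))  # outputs [1, 2, 3, 4, 9]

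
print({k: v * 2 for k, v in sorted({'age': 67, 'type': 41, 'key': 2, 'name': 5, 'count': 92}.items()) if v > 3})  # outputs {'age': 134, 'count': 184, 'name': 10, 'type': 82}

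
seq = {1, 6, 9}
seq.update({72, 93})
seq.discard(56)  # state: {1, 6, 9, 72, 93}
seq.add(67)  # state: {1, 6, 9, 67, 72, 93}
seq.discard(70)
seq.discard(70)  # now {1, 6, 9, 67, 72, 93}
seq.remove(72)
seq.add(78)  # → {1, 6, 9, 67, 78, 93}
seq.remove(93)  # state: {1, 6, 9, 67, 78}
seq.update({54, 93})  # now {1, 6, 9, 54, 67, 78, 93}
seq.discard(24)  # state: {1, 6, 9, 54, 67, 78, 93}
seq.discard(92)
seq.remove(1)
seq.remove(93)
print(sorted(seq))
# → [6, 9, 54, 67, 78]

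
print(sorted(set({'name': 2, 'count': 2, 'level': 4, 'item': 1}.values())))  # [1, 2, 4]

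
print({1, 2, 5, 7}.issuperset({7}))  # True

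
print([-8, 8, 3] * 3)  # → [-8, 8, 3, -8, 8, 3, -8, 8, 3]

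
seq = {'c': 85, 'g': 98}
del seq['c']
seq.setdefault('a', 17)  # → 17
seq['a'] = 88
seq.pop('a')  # 88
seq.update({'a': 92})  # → {'g': 98, 'a': 92}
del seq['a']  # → {'g': 98}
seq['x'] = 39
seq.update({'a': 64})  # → {'g': 98, 'x': 39, 'a': 64}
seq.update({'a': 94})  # {'g': 98, 'x': 39, 'a': 94}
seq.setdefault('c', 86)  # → 86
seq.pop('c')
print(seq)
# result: {'g': 98, 'x': 39, 'a': 94}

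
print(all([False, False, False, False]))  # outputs False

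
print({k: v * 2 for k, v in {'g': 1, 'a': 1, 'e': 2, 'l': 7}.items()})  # {'g': 2, 'a': 2, 'e': 4, 'l': 14}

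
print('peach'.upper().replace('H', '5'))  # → PEAC5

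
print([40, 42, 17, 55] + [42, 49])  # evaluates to [40, 42, 17, 55, 42, 49]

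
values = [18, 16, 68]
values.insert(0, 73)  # [73, 18, 16, 68]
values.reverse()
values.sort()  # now [16, 18, 68, 73]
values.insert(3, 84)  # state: [16, 18, 68, 84, 73]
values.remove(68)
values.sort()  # [16, 18, 73, 84]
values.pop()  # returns 84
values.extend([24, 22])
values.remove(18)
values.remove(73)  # [16, 24, 22]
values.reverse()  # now [22, 24, 16]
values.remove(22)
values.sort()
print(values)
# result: [16, 24]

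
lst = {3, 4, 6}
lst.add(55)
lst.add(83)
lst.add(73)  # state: {3, 4, 6, 55, 73, 83}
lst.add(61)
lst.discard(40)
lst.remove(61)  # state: {3, 4, 6, 55, 73, 83}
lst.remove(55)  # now {3, 4, 6, 73, 83}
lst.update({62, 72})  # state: {3, 4, 6, 62, 72, 73, 83}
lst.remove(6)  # {3, 4, 62, 72, 73, 83}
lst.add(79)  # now {3, 4, 62, 72, 73, 79, 83}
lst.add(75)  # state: {3, 4, 62, 72, 73, 75, 79, 83}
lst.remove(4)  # {3, 62, 72, 73, 75, 79, 83}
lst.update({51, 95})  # {3, 51, 62, 72, 73, 75, 79, 83, 95}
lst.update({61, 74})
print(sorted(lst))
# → [3, 51, 61, 62, 72, 73, 74, 75, 79, 83, 95]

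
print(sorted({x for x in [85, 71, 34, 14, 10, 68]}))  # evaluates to [10, 14, 34, 68, 71, 85]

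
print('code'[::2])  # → cd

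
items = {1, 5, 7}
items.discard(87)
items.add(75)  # {1, 5, 7, 75}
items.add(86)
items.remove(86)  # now {1, 5, 7, 75}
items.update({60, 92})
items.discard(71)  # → {1, 5, 7, 60, 75, 92}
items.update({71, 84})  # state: {1, 5, 7, 60, 71, 75, 84, 92}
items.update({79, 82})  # {1, 5, 7, 60, 71, 75, 79, 82, 84, 92}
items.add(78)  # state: {1, 5, 7, 60, 71, 75, 78, 79, 82, 84, 92}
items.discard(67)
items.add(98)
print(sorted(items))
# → [1, 5, 7, 60, 71, 75, 78, 79, 82, 84, 92, 98]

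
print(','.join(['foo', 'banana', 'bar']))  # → foo,banana,bar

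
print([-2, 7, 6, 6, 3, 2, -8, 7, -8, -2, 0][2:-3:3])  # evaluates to [6, 2]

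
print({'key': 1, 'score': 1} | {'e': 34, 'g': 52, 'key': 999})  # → {'key': 999, 'score': 1, 'e': 34, 'g': 52}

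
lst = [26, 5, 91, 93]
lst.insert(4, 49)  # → [26, 5, 91, 93, 49]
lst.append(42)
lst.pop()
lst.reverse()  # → [49, 93, 91, 5, 26]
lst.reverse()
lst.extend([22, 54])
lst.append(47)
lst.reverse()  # [47, 54, 22, 49, 93, 91, 5, 26]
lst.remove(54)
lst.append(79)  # [47, 22, 49, 93, 91, 5, 26, 79]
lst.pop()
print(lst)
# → [47, 22, 49, 93, 91, 5, 26]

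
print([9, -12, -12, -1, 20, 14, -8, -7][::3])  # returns [9, -1, -8]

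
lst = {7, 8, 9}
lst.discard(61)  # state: {7, 8, 9}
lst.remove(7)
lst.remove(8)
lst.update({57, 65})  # {9, 57, 65}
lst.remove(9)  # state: {57, 65}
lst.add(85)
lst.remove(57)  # {65, 85}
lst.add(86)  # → {65, 85, 86}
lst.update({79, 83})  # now {65, 79, 83, 85, 86}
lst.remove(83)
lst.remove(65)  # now {79, 85, 86}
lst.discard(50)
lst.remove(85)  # {79, 86}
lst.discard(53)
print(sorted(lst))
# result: [79, 86]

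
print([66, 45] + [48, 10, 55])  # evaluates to [66, 45, 48, 10, 55]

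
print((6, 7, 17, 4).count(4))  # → 1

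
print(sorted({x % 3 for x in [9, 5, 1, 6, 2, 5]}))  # [0, 1, 2]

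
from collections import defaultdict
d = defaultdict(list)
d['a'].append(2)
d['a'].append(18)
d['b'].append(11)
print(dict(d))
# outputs {'a': [2, 18], 'b': [11]}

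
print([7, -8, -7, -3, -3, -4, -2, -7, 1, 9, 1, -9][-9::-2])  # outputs [-3, -8]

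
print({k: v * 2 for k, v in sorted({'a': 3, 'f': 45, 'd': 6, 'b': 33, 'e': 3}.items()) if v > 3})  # {'b': 66, 'd': 12, 'f': 90}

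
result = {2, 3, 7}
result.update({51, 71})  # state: {2, 3, 7, 51, 71}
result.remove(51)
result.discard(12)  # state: {2, 3, 7, 71}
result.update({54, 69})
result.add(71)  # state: {2, 3, 7, 54, 69, 71}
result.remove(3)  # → {2, 7, 54, 69, 71}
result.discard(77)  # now {2, 7, 54, 69, 71}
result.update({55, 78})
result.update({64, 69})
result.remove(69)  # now {2, 7, 54, 55, 64, 71, 78}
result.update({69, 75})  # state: {2, 7, 54, 55, 64, 69, 71, 75, 78}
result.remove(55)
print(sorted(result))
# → [2, 7, 54, 64, 69, 71, 75, 78]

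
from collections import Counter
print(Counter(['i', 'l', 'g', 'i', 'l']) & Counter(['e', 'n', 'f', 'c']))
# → Counter()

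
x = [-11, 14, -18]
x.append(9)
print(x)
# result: [-11, 14, -18, 9]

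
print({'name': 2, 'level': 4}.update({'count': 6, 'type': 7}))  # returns None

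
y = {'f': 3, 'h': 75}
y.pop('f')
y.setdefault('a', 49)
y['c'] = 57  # {'h': 75, 'a': 49, 'c': 57}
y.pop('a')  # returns 49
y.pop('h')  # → 75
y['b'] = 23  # {'c': 57, 'b': 23}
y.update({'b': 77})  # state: {'c': 57, 'b': 77}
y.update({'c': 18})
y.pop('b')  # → 77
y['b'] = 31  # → {'c': 18, 'b': 31}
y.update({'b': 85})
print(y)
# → {'c': 18, 'b': 85}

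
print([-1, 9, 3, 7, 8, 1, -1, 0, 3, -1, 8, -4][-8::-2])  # [8, 3, -1]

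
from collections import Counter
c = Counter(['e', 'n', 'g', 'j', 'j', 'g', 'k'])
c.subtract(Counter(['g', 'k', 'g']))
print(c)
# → Counter({'j': 2, 'e': 1, 'n': 1, 'g': 0, 'k': 0})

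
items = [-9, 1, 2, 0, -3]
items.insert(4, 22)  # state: [-9, 1, 2, 0, 22, -3]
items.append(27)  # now [-9, 1, 2, 0, 22, -3, 27]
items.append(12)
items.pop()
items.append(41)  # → [-9, 1, 2, 0, 22, -3, 27, 41]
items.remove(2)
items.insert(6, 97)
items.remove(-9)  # [1, 0, 22, -3, 27, 97, 41]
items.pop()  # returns 41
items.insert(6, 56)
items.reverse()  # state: [56, 97, 27, -3, 22, 0, 1]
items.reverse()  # [1, 0, 22, -3, 27, 97, 56]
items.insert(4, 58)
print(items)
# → [1, 0, 22, -3, 58, 27, 97, 56]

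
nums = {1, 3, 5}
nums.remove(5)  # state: {1, 3}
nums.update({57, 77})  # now {1, 3, 57, 77}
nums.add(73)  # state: {1, 3, 57, 73, 77}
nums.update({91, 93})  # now {1, 3, 57, 73, 77, 91, 93}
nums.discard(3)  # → {1, 57, 73, 77, 91, 93}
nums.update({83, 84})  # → {1, 57, 73, 77, 83, 84, 91, 93}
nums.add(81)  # {1, 57, 73, 77, 81, 83, 84, 91, 93}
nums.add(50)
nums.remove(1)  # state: {50, 57, 73, 77, 81, 83, 84, 91, 93}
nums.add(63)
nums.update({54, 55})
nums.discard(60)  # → {50, 54, 55, 57, 63, 73, 77, 81, 83, 84, 91, 93}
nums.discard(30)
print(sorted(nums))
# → [50, 54, 55, 57, 63, 73, 77, 81, 83, 84, 91, 93]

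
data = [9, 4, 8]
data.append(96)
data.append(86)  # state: [9, 4, 8, 96, 86]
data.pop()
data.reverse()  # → [96, 8, 4, 9]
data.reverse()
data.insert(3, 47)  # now [9, 4, 8, 47, 96]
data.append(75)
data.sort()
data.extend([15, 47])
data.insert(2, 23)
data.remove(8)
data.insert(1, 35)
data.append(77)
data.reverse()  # [77, 47, 15, 96, 75, 47, 9, 23, 35, 4]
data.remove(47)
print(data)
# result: [77, 15, 96, 75, 47, 9, 23, 35, 4]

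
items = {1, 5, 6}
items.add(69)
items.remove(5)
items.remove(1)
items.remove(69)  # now {6}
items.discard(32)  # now {6}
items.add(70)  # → {6, 70}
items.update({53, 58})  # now {6, 53, 58, 70}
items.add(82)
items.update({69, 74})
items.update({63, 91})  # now {6, 53, 58, 63, 69, 70, 74, 82, 91}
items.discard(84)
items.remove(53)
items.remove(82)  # {6, 58, 63, 69, 70, 74, 91}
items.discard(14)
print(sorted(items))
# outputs [6, 58, 63, 69, 70, 74, 91]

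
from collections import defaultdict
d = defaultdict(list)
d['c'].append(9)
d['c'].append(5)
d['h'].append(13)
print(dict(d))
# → {'c': [9, 5], 'h': [13]}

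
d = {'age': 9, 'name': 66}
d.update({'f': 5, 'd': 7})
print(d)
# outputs {'age': 9, 'name': 66, 'f': 5, 'd': 7}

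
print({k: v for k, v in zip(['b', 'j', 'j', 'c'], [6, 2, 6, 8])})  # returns {'b': 6, 'j': 6, 'c': 8}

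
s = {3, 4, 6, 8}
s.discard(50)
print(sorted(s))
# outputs [3, 4, 6, 8]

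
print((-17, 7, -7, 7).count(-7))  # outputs 1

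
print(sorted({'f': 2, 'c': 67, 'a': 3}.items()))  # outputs [('a', 3), ('c', 67), ('f', 2)]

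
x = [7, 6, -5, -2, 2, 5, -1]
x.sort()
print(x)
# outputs [-5, -2, -1, 2, 5, 6, 7]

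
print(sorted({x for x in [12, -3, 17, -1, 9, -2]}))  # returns [-3, -2, -1, 9, 12, 17]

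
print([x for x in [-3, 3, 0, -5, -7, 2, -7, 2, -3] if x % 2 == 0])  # [0, 2, 2]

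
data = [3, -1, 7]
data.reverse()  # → [7, -1, 3]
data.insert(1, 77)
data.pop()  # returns 3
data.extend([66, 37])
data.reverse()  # [37, 66, -1, 77, 7]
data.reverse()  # [7, 77, -1, 66, 37]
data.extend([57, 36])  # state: [7, 77, -1, 66, 37, 57, 36]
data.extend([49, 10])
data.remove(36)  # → [7, 77, -1, 66, 37, 57, 49, 10]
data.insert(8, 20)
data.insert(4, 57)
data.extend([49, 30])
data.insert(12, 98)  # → [7, 77, -1, 66, 57, 37, 57, 49, 10, 20, 49, 30, 98]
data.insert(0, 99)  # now [99, 7, 77, -1, 66, 57, 37, 57, 49, 10, 20, 49, 30, 98]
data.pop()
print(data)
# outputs [99, 7, 77, -1, 66, 57, 37, 57, 49, 10, 20, 49, 30]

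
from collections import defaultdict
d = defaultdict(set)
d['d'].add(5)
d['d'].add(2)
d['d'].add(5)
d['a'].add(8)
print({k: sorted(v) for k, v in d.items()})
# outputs {'d': [2, 5], 'a': [8]}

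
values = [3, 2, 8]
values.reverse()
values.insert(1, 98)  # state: [8, 98, 2, 3]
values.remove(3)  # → [8, 98, 2]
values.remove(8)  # [98, 2]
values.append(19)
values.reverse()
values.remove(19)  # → [2, 98]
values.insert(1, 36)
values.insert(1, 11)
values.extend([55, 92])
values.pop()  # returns 92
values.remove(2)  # [11, 36, 98, 55]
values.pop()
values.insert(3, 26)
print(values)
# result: [11, 36, 98, 26]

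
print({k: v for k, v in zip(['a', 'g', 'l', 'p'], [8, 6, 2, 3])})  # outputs {'a': 8, 'g': 6, 'l': 2, 'p': 3}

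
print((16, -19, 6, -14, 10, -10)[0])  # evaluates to 16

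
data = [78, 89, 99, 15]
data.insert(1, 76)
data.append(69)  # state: [78, 76, 89, 99, 15, 69]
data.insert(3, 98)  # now [78, 76, 89, 98, 99, 15, 69]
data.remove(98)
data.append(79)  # [78, 76, 89, 99, 15, 69, 79]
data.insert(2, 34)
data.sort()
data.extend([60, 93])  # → [15, 34, 69, 76, 78, 79, 89, 99, 60, 93]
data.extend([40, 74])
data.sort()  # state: [15, 34, 40, 60, 69, 74, 76, 78, 79, 89, 93, 99]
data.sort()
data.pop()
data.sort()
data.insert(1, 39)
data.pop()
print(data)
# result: [15, 39, 34, 40, 60, 69, 74, 76, 78, 79, 89]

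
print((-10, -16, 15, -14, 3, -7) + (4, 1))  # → (-10, -16, 15, -14, 3, -7, 4, 1)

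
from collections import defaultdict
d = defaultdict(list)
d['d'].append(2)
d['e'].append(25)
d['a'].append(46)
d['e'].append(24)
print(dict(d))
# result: {'d': [2], 'e': [25, 24], 'a': [46]}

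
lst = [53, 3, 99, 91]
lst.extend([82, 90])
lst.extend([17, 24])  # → [53, 3, 99, 91, 82, 90, 17, 24]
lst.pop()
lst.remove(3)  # [53, 99, 91, 82, 90, 17]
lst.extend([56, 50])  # [53, 99, 91, 82, 90, 17, 56, 50]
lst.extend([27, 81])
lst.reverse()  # [81, 27, 50, 56, 17, 90, 82, 91, 99, 53]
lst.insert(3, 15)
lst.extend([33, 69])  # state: [81, 27, 50, 15, 56, 17, 90, 82, 91, 99, 53, 33, 69]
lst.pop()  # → 69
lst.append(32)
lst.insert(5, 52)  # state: [81, 27, 50, 15, 56, 52, 17, 90, 82, 91, 99, 53, 33, 32]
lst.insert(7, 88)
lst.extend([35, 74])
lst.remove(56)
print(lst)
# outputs [81, 27, 50, 15, 52, 17, 88, 90, 82, 91, 99, 53, 33, 32, 35, 74]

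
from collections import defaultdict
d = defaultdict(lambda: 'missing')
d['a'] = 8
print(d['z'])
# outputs missing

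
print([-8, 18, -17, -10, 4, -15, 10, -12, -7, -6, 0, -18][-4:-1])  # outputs [-7, -6, 0]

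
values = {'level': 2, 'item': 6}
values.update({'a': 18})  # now {'level': 2, 'item': 6, 'a': 18}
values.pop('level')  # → 2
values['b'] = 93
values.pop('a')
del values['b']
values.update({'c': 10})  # {'item': 6, 'c': 10}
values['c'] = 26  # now {'item': 6, 'c': 26}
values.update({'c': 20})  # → {'item': 6, 'c': 20}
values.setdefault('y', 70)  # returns 70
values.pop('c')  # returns 20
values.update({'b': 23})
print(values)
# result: {'item': 6, 'y': 70, 'b': 23}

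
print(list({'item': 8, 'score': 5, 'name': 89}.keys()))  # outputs ['item', 'score', 'name']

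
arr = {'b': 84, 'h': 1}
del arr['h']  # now {'b': 84}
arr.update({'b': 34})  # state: {'b': 34}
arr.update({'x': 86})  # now {'b': 34, 'x': 86}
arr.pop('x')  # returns 86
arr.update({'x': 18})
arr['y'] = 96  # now {'b': 34, 'x': 18, 'y': 96}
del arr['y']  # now {'b': 34, 'x': 18}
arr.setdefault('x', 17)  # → 18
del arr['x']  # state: {'b': 34}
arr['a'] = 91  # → {'b': 34, 'a': 91}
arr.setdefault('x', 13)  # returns 13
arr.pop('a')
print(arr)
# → {'b': 34, 'x': 13}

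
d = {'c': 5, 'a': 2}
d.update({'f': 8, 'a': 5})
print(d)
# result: {'c': 5, 'a': 5, 'f': 8}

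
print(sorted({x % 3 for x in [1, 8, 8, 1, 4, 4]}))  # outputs [1, 2]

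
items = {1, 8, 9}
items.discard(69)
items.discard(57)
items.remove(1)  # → {8, 9}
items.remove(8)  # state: {9}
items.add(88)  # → {9, 88}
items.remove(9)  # {88}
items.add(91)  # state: {88, 91}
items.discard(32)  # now {88, 91}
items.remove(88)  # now {91}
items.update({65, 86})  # {65, 86, 91}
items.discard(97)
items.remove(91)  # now {65, 86}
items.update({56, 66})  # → {56, 65, 66, 86}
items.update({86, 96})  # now {56, 65, 66, 86, 96}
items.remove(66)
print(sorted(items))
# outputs [56, 65, 86, 96]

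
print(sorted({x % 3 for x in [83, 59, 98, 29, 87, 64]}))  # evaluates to [0, 1, 2]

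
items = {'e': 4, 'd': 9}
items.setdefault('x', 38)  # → 38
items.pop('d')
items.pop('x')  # 38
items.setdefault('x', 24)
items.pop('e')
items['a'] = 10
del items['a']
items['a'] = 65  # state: {'x': 24, 'a': 65}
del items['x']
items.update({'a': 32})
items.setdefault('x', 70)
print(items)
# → {'a': 32, 'x': 70}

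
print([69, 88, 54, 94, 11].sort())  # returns None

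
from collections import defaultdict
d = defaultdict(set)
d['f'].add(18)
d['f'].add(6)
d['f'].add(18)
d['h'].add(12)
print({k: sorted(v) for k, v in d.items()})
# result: {'f': [6, 18], 'h': [12]}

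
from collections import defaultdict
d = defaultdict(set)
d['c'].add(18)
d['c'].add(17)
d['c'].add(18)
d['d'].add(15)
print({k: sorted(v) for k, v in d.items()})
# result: {'c': [17, 18], 'd': [15]}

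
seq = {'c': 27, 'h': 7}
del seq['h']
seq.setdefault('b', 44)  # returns 44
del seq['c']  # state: {'b': 44}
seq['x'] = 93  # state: {'b': 44, 'x': 93}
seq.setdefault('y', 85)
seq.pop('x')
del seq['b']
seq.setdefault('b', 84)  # 84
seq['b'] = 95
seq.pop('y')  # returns 85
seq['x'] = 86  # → {'b': 95, 'x': 86}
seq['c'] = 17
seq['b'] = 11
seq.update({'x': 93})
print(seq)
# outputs {'b': 11, 'x': 93, 'c': 17}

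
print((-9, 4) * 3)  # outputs (-9, 4, -9, 4, -9, 4)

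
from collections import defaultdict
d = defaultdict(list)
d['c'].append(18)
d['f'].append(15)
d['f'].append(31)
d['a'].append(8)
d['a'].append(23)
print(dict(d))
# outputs {'c': [18], 'f': [15, 31], 'a': [8, 23]}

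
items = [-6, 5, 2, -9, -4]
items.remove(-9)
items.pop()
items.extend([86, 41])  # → [-6, 5, 2, 86, 41]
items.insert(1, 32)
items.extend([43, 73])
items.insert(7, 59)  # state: [-6, 32, 5, 2, 86, 41, 43, 59, 73]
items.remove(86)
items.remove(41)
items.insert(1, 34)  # [-6, 34, 32, 5, 2, 43, 59, 73]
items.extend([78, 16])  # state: [-6, 34, 32, 5, 2, 43, 59, 73, 78, 16]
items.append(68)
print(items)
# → [-6, 34, 32, 5, 2, 43, 59, 73, 78, 16, 68]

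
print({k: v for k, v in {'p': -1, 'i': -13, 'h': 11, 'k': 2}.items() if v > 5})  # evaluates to {'h': 11}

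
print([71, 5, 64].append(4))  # None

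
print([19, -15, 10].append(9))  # None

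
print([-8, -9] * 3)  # [-8, -9, -8, -9, -8, -9]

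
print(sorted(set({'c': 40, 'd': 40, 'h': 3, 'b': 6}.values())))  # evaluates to [3, 6, 40]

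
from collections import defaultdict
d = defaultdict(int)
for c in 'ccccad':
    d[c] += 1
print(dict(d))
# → {'c': 4, 'a': 1, 'd': 1}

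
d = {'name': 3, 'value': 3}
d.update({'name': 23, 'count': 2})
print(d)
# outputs {'name': 23, 'value': 3, 'count': 2}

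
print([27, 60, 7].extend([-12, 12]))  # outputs None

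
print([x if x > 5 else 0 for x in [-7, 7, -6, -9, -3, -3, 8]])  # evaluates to [0, 7, 0, 0, 0, 0, 8]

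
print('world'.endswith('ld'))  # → True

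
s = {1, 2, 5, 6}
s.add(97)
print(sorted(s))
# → [1, 2, 5, 6, 97]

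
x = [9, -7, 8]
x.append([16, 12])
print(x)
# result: [9, -7, 8, [16, 12]]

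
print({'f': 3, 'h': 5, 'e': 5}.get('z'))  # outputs None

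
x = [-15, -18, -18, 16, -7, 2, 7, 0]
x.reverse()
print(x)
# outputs [0, 7, 2, -7, 16, -18, -18, -15]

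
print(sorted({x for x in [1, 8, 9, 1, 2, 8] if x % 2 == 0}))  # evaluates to [2, 8]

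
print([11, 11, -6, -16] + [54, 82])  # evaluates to [11, 11, -6, -16, 54, 82]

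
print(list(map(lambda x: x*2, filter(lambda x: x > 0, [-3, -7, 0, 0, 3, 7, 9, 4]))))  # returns [6, 14, 18, 8]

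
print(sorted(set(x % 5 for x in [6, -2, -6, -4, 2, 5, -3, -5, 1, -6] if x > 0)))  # [0, 1, 2]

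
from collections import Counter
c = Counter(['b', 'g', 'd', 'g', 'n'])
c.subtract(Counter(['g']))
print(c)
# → Counter({'b': 1, 'g': 1, 'd': 1, 'n': 1})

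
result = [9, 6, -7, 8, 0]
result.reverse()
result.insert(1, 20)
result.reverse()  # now [9, 6, -7, 8, 20, 0]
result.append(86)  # [9, 6, -7, 8, 20, 0, 86]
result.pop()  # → 86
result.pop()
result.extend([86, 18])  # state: [9, 6, -7, 8, 20, 86, 18]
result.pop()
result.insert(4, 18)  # [9, 6, -7, 8, 18, 20, 86]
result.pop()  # 86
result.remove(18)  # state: [9, 6, -7, 8, 20]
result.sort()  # [-7, 6, 8, 9, 20]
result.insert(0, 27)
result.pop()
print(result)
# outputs [27, -7, 6, 8, 9]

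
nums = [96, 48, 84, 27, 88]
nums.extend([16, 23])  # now [96, 48, 84, 27, 88, 16, 23]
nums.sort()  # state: [16, 23, 27, 48, 84, 88, 96]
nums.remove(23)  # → [16, 27, 48, 84, 88, 96]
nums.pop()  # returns 96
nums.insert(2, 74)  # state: [16, 27, 74, 48, 84, 88]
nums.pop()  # 88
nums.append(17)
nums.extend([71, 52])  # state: [16, 27, 74, 48, 84, 17, 71, 52]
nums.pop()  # 52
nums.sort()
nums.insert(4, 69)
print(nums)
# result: [16, 17, 27, 48, 69, 71, 74, 84]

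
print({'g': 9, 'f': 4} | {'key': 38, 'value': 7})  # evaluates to {'g': 9, 'f': 4, 'key': 38, 'value': 7}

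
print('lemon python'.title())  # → Lemon Python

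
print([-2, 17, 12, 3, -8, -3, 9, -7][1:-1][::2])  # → [17, 3, -3]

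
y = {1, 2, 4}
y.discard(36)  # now {1, 2, 4}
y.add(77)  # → {1, 2, 4, 77}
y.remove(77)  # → {1, 2, 4}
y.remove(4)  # {1, 2}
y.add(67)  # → {1, 2, 67}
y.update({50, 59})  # {1, 2, 50, 59, 67}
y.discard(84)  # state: {1, 2, 50, 59, 67}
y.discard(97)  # {1, 2, 50, 59, 67}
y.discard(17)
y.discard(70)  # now {1, 2, 50, 59, 67}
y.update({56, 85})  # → {1, 2, 50, 56, 59, 67, 85}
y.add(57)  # {1, 2, 50, 56, 57, 59, 67, 85}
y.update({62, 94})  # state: {1, 2, 50, 56, 57, 59, 62, 67, 85, 94}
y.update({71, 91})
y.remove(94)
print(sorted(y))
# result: [1, 2, 50, 56, 57, 59, 62, 67, 71, 85, 91]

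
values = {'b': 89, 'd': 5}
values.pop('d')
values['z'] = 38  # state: {'b': 89, 'z': 38}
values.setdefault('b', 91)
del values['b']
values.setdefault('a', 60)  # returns 60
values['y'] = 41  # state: {'z': 38, 'a': 60, 'y': 41}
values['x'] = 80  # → {'z': 38, 'a': 60, 'y': 41, 'x': 80}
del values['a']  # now {'z': 38, 'y': 41, 'x': 80}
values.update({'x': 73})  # {'z': 38, 'y': 41, 'x': 73}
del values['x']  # {'z': 38, 'y': 41}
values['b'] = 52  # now {'z': 38, 'y': 41, 'b': 52}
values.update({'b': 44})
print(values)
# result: {'z': 38, 'y': 41, 'b': 44}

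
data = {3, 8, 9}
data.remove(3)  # {8, 9}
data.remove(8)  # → {9}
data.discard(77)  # {9}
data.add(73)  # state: {9, 73}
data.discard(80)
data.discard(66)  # {9, 73}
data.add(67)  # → {9, 67, 73}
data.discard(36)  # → {9, 67, 73}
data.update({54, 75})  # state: {9, 54, 67, 73, 75}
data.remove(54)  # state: {9, 67, 73, 75}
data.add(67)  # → {9, 67, 73, 75}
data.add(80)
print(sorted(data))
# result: [9, 67, 73, 75, 80]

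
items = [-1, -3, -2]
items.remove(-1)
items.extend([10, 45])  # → [-3, -2, 10, 45]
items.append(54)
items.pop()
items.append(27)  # [-3, -2, 10, 45, 27]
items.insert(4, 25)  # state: [-3, -2, 10, 45, 25, 27]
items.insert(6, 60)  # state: [-3, -2, 10, 45, 25, 27, 60]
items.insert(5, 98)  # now [-3, -2, 10, 45, 25, 98, 27, 60]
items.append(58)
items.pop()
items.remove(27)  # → [-3, -2, 10, 45, 25, 98, 60]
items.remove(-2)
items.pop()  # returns 60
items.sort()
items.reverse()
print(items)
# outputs [98, 45, 25, 10, -3]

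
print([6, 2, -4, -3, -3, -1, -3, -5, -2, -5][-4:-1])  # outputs [-3, -5, -2]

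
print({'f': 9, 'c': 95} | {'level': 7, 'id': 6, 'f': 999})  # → {'f': 999, 'c': 95, 'level': 7, 'id': 6}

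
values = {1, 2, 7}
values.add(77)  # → {1, 2, 7, 77}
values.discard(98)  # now {1, 2, 7, 77}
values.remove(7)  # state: {1, 2, 77}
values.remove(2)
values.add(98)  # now {1, 77, 98}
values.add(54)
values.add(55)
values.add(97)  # {1, 54, 55, 77, 97, 98}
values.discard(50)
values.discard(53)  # {1, 54, 55, 77, 97, 98}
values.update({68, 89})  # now {1, 54, 55, 68, 77, 89, 97, 98}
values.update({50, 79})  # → {1, 50, 54, 55, 68, 77, 79, 89, 97, 98}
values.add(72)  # {1, 50, 54, 55, 68, 72, 77, 79, 89, 97, 98}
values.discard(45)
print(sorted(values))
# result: [1, 50, 54, 55, 68, 72, 77, 79, 89, 97, 98]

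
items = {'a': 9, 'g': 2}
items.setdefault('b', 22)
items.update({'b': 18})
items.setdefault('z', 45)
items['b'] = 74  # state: {'a': 9, 'g': 2, 'b': 74, 'z': 45}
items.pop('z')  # 45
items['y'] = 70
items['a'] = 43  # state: {'a': 43, 'g': 2, 'b': 74, 'y': 70}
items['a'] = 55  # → {'a': 55, 'g': 2, 'b': 74, 'y': 70}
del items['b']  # {'a': 55, 'g': 2, 'y': 70}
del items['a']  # {'g': 2, 'y': 70}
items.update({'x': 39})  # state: {'g': 2, 'y': 70, 'x': 39}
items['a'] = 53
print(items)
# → {'g': 2, 'y': 70, 'x': 39, 'a': 53}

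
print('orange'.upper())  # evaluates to ORANGE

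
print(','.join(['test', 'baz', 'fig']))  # test,baz,fig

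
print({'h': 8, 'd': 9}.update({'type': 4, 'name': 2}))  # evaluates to None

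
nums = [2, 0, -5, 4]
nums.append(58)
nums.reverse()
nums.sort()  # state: [-5, 0, 2, 4, 58]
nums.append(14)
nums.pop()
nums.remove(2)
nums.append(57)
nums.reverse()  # [57, 58, 4, 0, -5]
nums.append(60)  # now [57, 58, 4, 0, -5, 60]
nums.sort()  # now [-5, 0, 4, 57, 58, 60]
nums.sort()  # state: [-5, 0, 4, 57, 58, 60]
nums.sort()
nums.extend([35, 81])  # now [-5, 0, 4, 57, 58, 60, 35, 81]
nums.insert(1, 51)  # [-5, 51, 0, 4, 57, 58, 60, 35, 81]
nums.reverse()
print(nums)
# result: [81, 35, 60, 58, 57, 4, 0, 51, -5]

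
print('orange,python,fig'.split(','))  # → ['orange', 'python', 'fig']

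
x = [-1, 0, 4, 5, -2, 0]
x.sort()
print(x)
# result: [-2, -1, 0, 0, 4, 5]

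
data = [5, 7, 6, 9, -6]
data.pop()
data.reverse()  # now [9, 6, 7, 5]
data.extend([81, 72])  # [9, 6, 7, 5, 81, 72]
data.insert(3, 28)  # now [9, 6, 7, 28, 5, 81, 72]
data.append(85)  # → [9, 6, 7, 28, 5, 81, 72, 85]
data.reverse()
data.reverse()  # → [9, 6, 7, 28, 5, 81, 72, 85]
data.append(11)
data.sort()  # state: [5, 6, 7, 9, 11, 28, 72, 81, 85]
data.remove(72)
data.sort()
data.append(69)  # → [5, 6, 7, 9, 11, 28, 81, 85, 69]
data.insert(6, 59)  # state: [5, 6, 7, 9, 11, 28, 59, 81, 85, 69]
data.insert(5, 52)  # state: [5, 6, 7, 9, 11, 52, 28, 59, 81, 85, 69]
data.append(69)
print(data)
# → [5, 6, 7, 9, 11, 52, 28, 59, 81, 85, 69, 69]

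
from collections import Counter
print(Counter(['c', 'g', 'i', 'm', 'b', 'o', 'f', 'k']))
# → Counter({'c': 1, 'g': 1, 'i': 1, 'm': 1, 'b': 1, 'o': 1, 'f': 1, 'k': 1})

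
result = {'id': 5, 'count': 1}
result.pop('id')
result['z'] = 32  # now {'count': 1, 'z': 32}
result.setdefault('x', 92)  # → 92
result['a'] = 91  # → {'count': 1, 'z': 32, 'x': 92, 'a': 91}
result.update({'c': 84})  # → {'count': 1, 'z': 32, 'x': 92, 'a': 91, 'c': 84}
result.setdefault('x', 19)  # 92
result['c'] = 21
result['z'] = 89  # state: {'count': 1, 'z': 89, 'x': 92, 'a': 91, 'c': 21}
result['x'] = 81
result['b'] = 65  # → {'count': 1, 'z': 89, 'x': 81, 'a': 91, 'c': 21, 'b': 65}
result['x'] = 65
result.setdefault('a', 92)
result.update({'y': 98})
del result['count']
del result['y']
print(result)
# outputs {'z': 89, 'x': 65, 'a': 91, 'c': 21, 'b': 65}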